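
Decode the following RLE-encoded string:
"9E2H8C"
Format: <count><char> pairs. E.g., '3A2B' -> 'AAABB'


Expanding each <count><char> pair:
  9E -> 'EEEEEEEEE'
  2H -> 'HH'
  8C -> 'CCCCCCCC'

Decoded = EEEEEEEEEHHCCCCCCCC


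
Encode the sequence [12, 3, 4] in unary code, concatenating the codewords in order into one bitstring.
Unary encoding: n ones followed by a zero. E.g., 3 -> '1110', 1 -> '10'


Encode each number as n ones followed by a terminating 0:
  12 -> 1111111111110 (13 bits)
  3 -> 1110 (4 bits)
  4 -> 11110 (5 bits)
Total length = 13 + 4 + 5 = 22 bits.

Unary([12, 3, 4]) = 1111111111110111011110 (22 bits)


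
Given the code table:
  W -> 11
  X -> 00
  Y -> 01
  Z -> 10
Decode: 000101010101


Decoding:
00 -> X
01 -> Y
01 -> Y
01 -> Y
01 -> Y
01 -> Y


Result: XYYYYY


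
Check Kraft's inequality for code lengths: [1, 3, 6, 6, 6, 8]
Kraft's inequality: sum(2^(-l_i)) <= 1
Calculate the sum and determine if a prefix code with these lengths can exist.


Sum = 2^(-1) + 2^(-3) + 2^(-6) + 2^(-6) + 2^(-6) + 2^(-8)
    = 0.5 + 0.125 + 0.015625 + 0.015625 + 0.015625 + 0.00390625
    = 173/256 = 0.67578125
Since 0.67578125 <= 1, Kraft's inequality IS satisfied.
A prefix code with these lengths CAN exist.

Kraft sum = 0.67578125. Satisfied.


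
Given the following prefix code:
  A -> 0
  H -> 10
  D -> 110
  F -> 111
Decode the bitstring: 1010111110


Decoding step by step:
Bits 10 -> H
Bits 10 -> H
Bits 111 -> F
Bits 110 -> D


Decoded message: HHFD


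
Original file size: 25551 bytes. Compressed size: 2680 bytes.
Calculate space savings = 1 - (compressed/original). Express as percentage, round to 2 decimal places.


ratio = compressed/original = 2680/25551 = 0.104888
savings = 1 - ratio = 1 - 0.104888 = 0.895112
as a percentage: 0.895112 * 100 = 89.51%

Space savings = 1 - 2680/25551 = 89.51%


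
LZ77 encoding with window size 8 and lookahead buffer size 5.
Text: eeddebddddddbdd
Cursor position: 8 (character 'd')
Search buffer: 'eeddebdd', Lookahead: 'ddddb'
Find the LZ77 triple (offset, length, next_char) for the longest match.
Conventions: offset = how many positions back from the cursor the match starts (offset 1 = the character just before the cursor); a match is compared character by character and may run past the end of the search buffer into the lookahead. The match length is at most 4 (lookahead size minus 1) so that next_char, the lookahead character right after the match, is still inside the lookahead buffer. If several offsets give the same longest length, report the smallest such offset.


Try each offset into the search buffer:
  offset=1 (pos 7, char 'd'): match length 4
  offset=2 (pos 6, char 'd'): match length 4
  offset=3 (pos 5, char 'b'): match length 0
  offset=4 (pos 4, char 'e'): match length 0
  offset=5 (pos 3, char 'd'): match length 1
  offset=6 (pos 2, char 'd'): match length 2
  offset=7 (pos 1, char 'e'): match length 0
  offset=8 (pos 0, char 'e'): match length 0
Longest match has length 4, found at offsets 1, 2; take the smallest, offset 1.
next_char = character at position 8 + 4 = 12 -> 'b'

Best match: offset=1, length=4 (matching 'dddd' starting at position 7)
LZ77 triple: (1, 4, 'b')


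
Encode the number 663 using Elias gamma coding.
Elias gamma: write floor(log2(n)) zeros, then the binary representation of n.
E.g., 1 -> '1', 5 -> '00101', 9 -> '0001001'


num_bits = floor(log2(663)) + 1 = 10
leading_zeros = num_bits - 1 = 9
binary(663) = 1010010111

Elias gamma(663) = '000000000' + '1010010111' = 0000000001010010111 (19 bits)


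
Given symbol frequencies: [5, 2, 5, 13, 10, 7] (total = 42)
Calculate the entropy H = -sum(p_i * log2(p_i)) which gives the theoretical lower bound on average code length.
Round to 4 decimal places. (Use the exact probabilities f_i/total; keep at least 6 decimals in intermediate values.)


Per-symbol terms -p_i * log2(p_i) with p_i = f_i/42:
  p = 5/42 = 0.119048: log2(p) = -3.070389, -p*log2(p) = 0.365523
  p = 2/42 = 0.047619: log2(p) = -4.392317, -p*log2(p) = 0.209158
  p = 5/42 = 0.119048: log2(p) = -3.070389, -p*log2(p) = 0.365523
  p = 13/42 = 0.309524: log2(p) = -1.691878, -p*log2(p) = 0.523676
  p = 10/42 = 0.238095: log2(p) = -2.070389, -p*log2(p) = 0.492950
  p = 7/42 = 0.166667: log2(p) = -2.584963, -p*log2(p) = 0.430827
H = 0.365523 + 0.209158 + 0.365523 + 0.523676 + 0.492950 + 0.430827 = 2.387657

H = 2.3877 bits/symbol


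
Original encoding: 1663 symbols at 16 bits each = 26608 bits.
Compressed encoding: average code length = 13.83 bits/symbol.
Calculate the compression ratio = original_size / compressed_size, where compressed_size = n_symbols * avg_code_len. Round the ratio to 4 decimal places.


original_size = n_symbols * orig_bits = 1663 * 16 = 26608 bits
compressed_size = n_symbols * avg_code_len = 1663 * 13.83 = 22999.29 bits
ratio = original_size / compressed_size = 26608 / 22999.29 = 1.1569

Compression ratio = 1.1569


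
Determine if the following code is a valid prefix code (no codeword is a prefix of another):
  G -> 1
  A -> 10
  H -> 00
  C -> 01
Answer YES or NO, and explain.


Checking each pair (does one codeword prefix another?):
  G='1' vs A='10': prefix -- VIOLATION

NO -- this is NOT a valid prefix code. G (1) is a prefix of A (10).


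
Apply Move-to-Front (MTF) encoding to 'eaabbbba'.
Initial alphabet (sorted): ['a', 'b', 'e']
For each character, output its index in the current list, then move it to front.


MTF encoding:
'e': index 2 in ['a', 'b', 'e'] -> ['e', 'a', 'b']
'a': index 1 in ['e', 'a', 'b'] -> ['a', 'e', 'b']
'a': index 0 in ['a', 'e', 'b'] -> ['a', 'e', 'b']
'b': index 2 in ['a', 'e', 'b'] -> ['b', 'a', 'e']
'b': index 0 in ['b', 'a', 'e'] -> ['b', 'a', 'e']
'b': index 0 in ['b', 'a', 'e'] -> ['b', 'a', 'e']
'b': index 0 in ['b', 'a', 'e'] -> ['b', 'a', 'e']
'a': index 1 in ['b', 'a', 'e'] -> ['a', 'b', 'e']


Output: [2, 1, 0, 2, 0, 0, 0, 1]


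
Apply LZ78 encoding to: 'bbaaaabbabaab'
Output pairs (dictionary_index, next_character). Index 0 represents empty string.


LZ78 encoding steps:
Dictionary: {0: ''}
Step 1: w='' (idx 0), next='b' -> output (0, 'b'), add 'b' as idx 1
Step 2: w='b' (idx 1), next='a' -> output (1, 'a'), add 'ba' as idx 2
Step 3: w='' (idx 0), next='a' -> output (0, 'a'), add 'a' as idx 3
Step 4: w='a' (idx 3), next='a' -> output (3, 'a'), add 'aa' as idx 4
Step 5: w='b' (idx 1), next='b' -> output (1, 'b'), add 'bb' as idx 5
Step 6: w='a' (idx 3), next='b' -> output (3, 'b'), add 'ab' as idx 6
Step 7: w='aa' (idx 4), next='b' -> output (4, 'b'), add 'aab' as idx 7


Encoded: [(0, 'b'), (1, 'a'), (0, 'a'), (3, 'a'), (1, 'b'), (3, 'b'), (4, 'b')]


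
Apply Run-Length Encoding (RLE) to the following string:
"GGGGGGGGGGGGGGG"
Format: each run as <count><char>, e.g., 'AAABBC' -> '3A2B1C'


Scanning runs left to right:
  i=0: run of 'G' x 15 -> '15G'

RLE = 15G


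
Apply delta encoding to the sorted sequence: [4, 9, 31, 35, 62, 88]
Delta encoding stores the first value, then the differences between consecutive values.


First value: 4
Deltas:
  9 - 4 = 5
  31 - 9 = 22
  35 - 31 = 4
  62 - 35 = 27
  88 - 62 = 26


Delta encoded: [4, 5, 22, 4, 27, 26]


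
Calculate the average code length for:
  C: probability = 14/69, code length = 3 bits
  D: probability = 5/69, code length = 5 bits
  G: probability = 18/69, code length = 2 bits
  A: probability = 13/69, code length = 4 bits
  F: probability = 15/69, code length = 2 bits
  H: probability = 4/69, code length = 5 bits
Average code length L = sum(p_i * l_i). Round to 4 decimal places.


Weighted contributions p_i * l_i:
  C: (14/69) * 3 = 42/69
  D: (5/69) * 5 = 25/69
  G: (18/69) * 2 = 36/69
  A: (13/69) * 4 = 52/69
  F: (15/69) * 2 = 30/69
  H: (4/69) * 5 = 20/69
Sum = (42 + 25 + 36 + 52 + 30 + 20)/69 = 205/69

L = 205/69 = 2.9710 bits/symbol


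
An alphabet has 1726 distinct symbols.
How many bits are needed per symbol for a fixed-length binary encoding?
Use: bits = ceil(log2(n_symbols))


log2(1726) = 10.7532
Bracket: 2^10 = 1024 < 1726 <= 2^11 = 2048
So ceil(log2(1726)) = 11

bits = ceil(log2(1726)) = ceil(10.7532) = 11 bits


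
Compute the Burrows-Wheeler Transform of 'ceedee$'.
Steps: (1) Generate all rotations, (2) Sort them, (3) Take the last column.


Rotations (sorted):
  0: $ceedee -> last char: e
  1: ceedee$ -> last char: $
  2: dee$cee -> last char: e
  3: e$ceede -> last char: e
  4: edee$ce -> last char: e
  5: ee$ceed -> last char: d
  6: eedee$c -> last char: c


BWT = e$eeedc


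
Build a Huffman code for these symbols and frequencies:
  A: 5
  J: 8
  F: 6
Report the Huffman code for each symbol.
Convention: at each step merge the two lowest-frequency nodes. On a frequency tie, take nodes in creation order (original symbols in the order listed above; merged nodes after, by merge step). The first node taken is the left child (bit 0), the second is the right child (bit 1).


Huffman tree construction:
Step 1: Merge A(5) + F(6) = 11
Step 2: Merge J(8) + (A+F)(11) = 19
Read each symbol's code off the tree from the root (left child = 0, right child = 1).

Codes:
  A: 10 (length 2)
  J: 0 (length 1)
  F: 11 (length 2)
Average code length: 30/19 = 1.5789 bits/symbol


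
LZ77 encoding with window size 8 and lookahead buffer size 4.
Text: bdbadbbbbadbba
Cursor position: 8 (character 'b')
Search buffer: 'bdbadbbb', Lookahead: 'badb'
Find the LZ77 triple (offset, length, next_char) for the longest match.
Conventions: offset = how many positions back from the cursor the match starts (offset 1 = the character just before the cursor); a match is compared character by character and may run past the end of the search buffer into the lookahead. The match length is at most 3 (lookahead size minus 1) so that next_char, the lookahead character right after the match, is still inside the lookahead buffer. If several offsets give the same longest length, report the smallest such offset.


Try each offset into the search buffer:
  offset=1 (pos 7, char 'b'): match length 1
  offset=2 (pos 6, char 'b'): match length 1
  offset=3 (pos 5, char 'b'): match length 1
  offset=4 (pos 4, char 'd'): match length 0
  offset=5 (pos 3, char 'a'): match length 0
  offset=6 (pos 2, char 'b'): match length 3
  offset=7 (pos 1, char 'd'): match length 0
  offset=8 (pos 0, char 'b'): match length 1
Longest match has length 3 at offset 6.
next_char = character at position 8 + 3 = 11 -> 'b'

Best match: offset=6, length=3 (matching 'bad' starting at position 2)
LZ77 triple: (6, 3, 'b')


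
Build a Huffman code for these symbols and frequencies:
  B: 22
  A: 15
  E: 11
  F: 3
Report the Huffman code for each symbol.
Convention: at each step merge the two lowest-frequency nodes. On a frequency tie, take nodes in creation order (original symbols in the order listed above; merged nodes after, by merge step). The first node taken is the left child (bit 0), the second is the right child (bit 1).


Huffman tree construction:
Step 1: Merge F(3) + E(11) = 14
Step 2: Merge (F+E)(14) + A(15) = 29
Step 3: Merge B(22) + ((F+E)+A)(29) = 51
Read each symbol's code off the tree from the root (left child = 0, right child = 1).

Codes:
  B: 0 (length 1)
  A: 11 (length 2)
  E: 101 (length 3)
  F: 100 (length 3)
Average code length: 94/51 = 1.8431 bits/symbol


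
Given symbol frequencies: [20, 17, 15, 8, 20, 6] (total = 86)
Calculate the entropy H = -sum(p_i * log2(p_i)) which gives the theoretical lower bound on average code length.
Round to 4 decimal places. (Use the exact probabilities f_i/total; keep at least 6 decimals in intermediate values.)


Per-symbol terms -p_i * log2(p_i) with p_i = f_i/86:
  p = 20/86 = 0.232558: log2(p) = -2.104337, -p*log2(p) = 0.489381
  p = 17/86 = 0.197674: log2(p) = -2.338802, -p*log2(p) = 0.462321
  p = 15/86 = 0.174419: log2(p) = -2.519374, -p*log2(p) = 0.439426
  p = 8/86 = 0.093023: log2(p) = -3.426265, -p*log2(p) = 0.318722
  p = 20/86 = 0.232558: log2(p) = -2.104337, -p*log2(p) = 0.489381
  p = 6/86 = 0.069767: log2(p) = -3.841302, -p*log2(p) = 0.267998
H = 0.489381 + 0.462321 + 0.439426 + 0.318722 + 0.489381 + 0.267998 = 2.467229

H = 2.4672 bits/symbol


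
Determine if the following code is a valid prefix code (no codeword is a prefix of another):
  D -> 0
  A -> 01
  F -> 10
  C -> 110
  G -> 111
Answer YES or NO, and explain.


Checking each pair (does one codeword prefix another?):
  D='0' vs A='01': prefix -- VIOLATION

NO -- this is NOT a valid prefix code. D (0) is a prefix of A (01).


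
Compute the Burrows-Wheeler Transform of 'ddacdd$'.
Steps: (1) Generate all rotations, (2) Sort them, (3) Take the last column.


Rotations (sorted):
  0: $ddacdd -> last char: d
  1: acdd$dd -> last char: d
  2: cdd$dda -> last char: a
  3: d$ddacd -> last char: d
  4: dacdd$d -> last char: d
  5: dd$ddac -> last char: c
  6: ddacdd$ -> last char: $


BWT = ddaddc$


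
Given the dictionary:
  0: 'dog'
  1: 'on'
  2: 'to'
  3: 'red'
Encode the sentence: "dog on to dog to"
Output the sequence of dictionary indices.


Look up each word in the dictionary:
  'dog' -> 0
  'on' -> 1
  'to' -> 2
  'dog' -> 0
  'to' -> 2

Encoded: [0, 1, 2, 0, 2]


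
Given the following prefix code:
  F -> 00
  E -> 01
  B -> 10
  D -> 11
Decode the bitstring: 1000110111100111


Decoding step by step:
Bits 10 -> B
Bits 00 -> F
Bits 11 -> D
Bits 01 -> E
Bits 11 -> D
Bits 10 -> B
Bits 01 -> E
Bits 11 -> D


Decoded message: BFDEDBED


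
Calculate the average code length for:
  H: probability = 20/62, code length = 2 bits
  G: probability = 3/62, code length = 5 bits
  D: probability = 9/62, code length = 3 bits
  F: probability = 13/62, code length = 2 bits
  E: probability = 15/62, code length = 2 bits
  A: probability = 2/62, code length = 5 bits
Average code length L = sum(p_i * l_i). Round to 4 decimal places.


Weighted contributions p_i * l_i:
  H: (20/62) * 2 = 40/62
  G: (3/62) * 5 = 15/62
  D: (9/62) * 3 = 27/62
  F: (13/62) * 2 = 26/62
  E: (15/62) * 2 = 30/62
  A: (2/62) * 5 = 10/62
Sum = (40 + 15 + 27 + 26 + 30 + 10)/62 = 148/62

L = 148/62 = 2.3871 bits/symbol


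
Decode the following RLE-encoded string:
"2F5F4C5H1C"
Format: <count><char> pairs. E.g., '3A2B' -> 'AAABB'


Expanding each <count><char> pair:
  2F -> 'FF'
  5F -> 'FFFFF'
  4C -> 'CCCC'
  5H -> 'HHHHH'
  1C -> 'C'

Decoded = FFFFFFFCCCCHHHHHC


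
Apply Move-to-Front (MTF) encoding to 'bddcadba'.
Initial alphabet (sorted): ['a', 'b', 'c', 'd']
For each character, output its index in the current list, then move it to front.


MTF encoding:
'b': index 1 in ['a', 'b', 'c', 'd'] -> ['b', 'a', 'c', 'd']
'd': index 3 in ['b', 'a', 'c', 'd'] -> ['d', 'b', 'a', 'c']
'd': index 0 in ['d', 'b', 'a', 'c'] -> ['d', 'b', 'a', 'c']
'c': index 3 in ['d', 'b', 'a', 'c'] -> ['c', 'd', 'b', 'a']
'a': index 3 in ['c', 'd', 'b', 'a'] -> ['a', 'c', 'd', 'b']
'd': index 2 in ['a', 'c', 'd', 'b'] -> ['d', 'a', 'c', 'b']
'b': index 3 in ['d', 'a', 'c', 'b'] -> ['b', 'd', 'a', 'c']
'a': index 2 in ['b', 'd', 'a', 'c'] -> ['a', 'b', 'd', 'c']


Output: [1, 3, 0, 3, 3, 2, 3, 2]


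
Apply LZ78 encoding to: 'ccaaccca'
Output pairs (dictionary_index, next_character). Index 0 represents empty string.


LZ78 encoding steps:
Dictionary: {0: ''}
Step 1: w='' (idx 0), next='c' -> output (0, 'c'), add 'c' as idx 1
Step 2: w='c' (idx 1), next='a' -> output (1, 'a'), add 'ca' as idx 2
Step 3: w='' (idx 0), next='a' -> output (0, 'a'), add 'a' as idx 3
Step 4: w='c' (idx 1), next='c' -> output (1, 'c'), add 'cc' as idx 4
Step 5: w='ca' (idx 2), end of input -> output (2, '')


Encoded: [(0, 'c'), (1, 'a'), (0, 'a'), (1, 'c'), (2, '')]


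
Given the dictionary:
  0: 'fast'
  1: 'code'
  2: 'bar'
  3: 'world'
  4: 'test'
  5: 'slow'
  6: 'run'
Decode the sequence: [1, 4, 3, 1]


Look up each index in the dictionary:
  1 -> 'code'
  4 -> 'test'
  3 -> 'world'
  1 -> 'code'

Decoded: "code test world code"


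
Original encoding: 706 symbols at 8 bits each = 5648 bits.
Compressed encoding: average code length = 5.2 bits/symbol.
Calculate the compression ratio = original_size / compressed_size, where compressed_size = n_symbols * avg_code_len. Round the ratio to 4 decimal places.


original_size = n_symbols * orig_bits = 706 * 8 = 5648 bits
compressed_size = n_symbols * avg_code_len = 706 * 5.2 = 3671.2 bits
ratio = original_size / compressed_size = 5648 / 3671.2 = 1.5385

Compression ratio = 1.5385


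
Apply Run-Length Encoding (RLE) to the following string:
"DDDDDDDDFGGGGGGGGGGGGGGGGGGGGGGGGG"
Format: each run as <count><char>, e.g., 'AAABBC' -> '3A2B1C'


Scanning runs left to right:
  i=0: run of 'D' x 8 -> '8D'
  i=8: run of 'F' x 1 -> '1F'
  i=9: run of 'G' x 25 -> '25G'

RLE = 8D1F25G


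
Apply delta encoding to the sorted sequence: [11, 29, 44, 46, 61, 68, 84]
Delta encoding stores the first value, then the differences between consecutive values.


First value: 11
Deltas:
  29 - 11 = 18
  44 - 29 = 15
  46 - 44 = 2
  61 - 46 = 15
  68 - 61 = 7
  84 - 68 = 16


Delta encoded: [11, 18, 15, 2, 15, 7, 16]


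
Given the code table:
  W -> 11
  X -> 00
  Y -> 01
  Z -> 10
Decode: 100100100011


Decoding:
10 -> Z
01 -> Y
00 -> X
10 -> Z
00 -> X
11 -> W


Result: ZYXZXW


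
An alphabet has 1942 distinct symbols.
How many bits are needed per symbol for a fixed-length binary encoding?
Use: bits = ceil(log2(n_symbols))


log2(1942) = 10.9233
Bracket: 2^10 = 1024 < 1942 <= 2^11 = 2048
So ceil(log2(1942)) = 11

bits = ceil(log2(1942)) = ceil(10.9233) = 11 bits


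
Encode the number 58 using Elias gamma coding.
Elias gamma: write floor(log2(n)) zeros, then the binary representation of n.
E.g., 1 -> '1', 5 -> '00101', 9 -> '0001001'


num_bits = floor(log2(58)) + 1 = 6
leading_zeros = num_bits - 1 = 5
binary(58) = 111010

Elias gamma(58) = '00000' + '111010' = 00000111010 (11 bits)


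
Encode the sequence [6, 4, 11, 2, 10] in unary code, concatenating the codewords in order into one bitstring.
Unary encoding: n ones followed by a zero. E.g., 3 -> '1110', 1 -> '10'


Encode each number as n ones followed by a terminating 0:
  6 -> 1111110 (7 bits)
  4 -> 11110 (5 bits)
  11 -> 111111111110 (12 bits)
  2 -> 110 (3 bits)
  10 -> 11111111110 (11 bits)
Total length = 7 + 5 + 12 + 3 + 11 = 38 bits.

Unary([6, 4, 11, 2, 10]) = 11111101111011111111111011011111111110 (38 bits)


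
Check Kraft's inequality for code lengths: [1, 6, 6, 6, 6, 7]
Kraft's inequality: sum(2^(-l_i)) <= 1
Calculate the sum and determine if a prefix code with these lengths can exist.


Sum = 2^(-1) + 2^(-6) + 2^(-6) + 2^(-6) + 2^(-6) + 2^(-7)
    = 0.5 + 0.015625 + 0.015625 + 0.015625 + 0.015625 + 0.0078125
    = 73/128 = 0.5703125
Since 0.5703125 <= 1, Kraft's inequality IS satisfied.
A prefix code with these lengths CAN exist.

Kraft sum = 0.5703125. Satisfied.


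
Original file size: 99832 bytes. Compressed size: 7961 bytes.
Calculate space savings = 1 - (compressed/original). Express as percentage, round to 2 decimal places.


ratio = compressed/original = 7961/99832 = 0.079744
savings = 1 - ratio = 1 - 0.079744 = 0.920256
as a percentage: 0.920256 * 100 = 92.03%

Space savings = 1 - 7961/99832 = 92.03%


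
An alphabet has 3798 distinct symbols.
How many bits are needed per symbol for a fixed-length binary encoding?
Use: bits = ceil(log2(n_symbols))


log2(3798) = 11.891
Bracket: 2^11 = 2048 < 3798 <= 2^12 = 4096
So ceil(log2(3798)) = 12

bits = ceil(log2(3798)) = ceil(11.891) = 12 bits


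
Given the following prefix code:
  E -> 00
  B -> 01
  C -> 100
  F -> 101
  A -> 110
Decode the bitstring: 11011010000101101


Decoding step by step:
Bits 110 -> A
Bits 110 -> A
Bits 100 -> C
Bits 00 -> E
Bits 101 -> F
Bits 101 -> F


Decoded message: AACEFF


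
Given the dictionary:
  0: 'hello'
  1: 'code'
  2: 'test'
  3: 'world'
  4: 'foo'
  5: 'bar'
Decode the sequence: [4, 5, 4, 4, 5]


Look up each index in the dictionary:
  4 -> 'foo'
  5 -> 'bar'
  4 -> 'foo'
  4 -> 'foo'
  5 -> 'bar'

Decoded: "foo bar foo foo bar"


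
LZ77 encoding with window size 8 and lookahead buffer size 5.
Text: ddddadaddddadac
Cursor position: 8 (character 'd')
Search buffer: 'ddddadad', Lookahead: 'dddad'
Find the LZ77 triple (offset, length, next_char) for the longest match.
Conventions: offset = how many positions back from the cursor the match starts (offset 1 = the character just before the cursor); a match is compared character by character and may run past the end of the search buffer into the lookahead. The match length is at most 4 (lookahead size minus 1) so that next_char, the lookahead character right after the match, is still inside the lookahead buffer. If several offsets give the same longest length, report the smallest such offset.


Try each offset into the search buffer:
  offset=1 (pos 7, char 'd'): match length 3
  offset=2 (pos 6, char 'a'): match length 0
  offset=3 (pos 5, char 'd'): match length 1
  offset=4 (pos 4, char 'a'): match length 0
  offset=5 (pos 3, char 'd'): match length 1
  offset=6 (pos 2, char 'd'): match length 2
  offset=7 (pos 1, char 'd'): match length 4
  offset=8 (pos 0, char 'd'): match length 3
Longest match has length 4 at offset 7.
next_char = character at position 8 + 4 = 12 -> 'd'

Best match: offset=7, length=4 (matching 'ddda' starting at position 1)
LZ77 triple: (7, 4, 'd')


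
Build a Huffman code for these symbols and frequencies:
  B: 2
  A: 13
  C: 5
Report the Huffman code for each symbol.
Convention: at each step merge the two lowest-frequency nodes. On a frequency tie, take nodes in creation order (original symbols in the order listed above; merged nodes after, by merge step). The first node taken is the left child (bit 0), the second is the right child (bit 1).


Huffman tree construction:
Step 1: Merge B(2) + C(5) = 7
Step 2: Merge (B+C)(7) + A(13) = 20
Read each symbol's code off the tree from the root (left child = 0, right child = 1).

Codes:
  B: 00 (length 2)
  A: 1 (length 1)
  C: 01 (length 2)
Average code length: 27/20 = 1.3500 bits/symbol


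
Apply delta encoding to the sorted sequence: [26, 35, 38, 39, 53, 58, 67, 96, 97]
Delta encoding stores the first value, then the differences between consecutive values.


First value: 26
Deltas:
  35 - 26 = 9
  38 - 35 = 3
  39 - 38 = 1
  53 - 39 = 14
  58 - 53 = 5
  67 - 58 = 9
  96 - 67 = 29
  97 - 96 = 1


Delta encoded: [26, 9, 3, 1, 14, 5, 9, 29, 1]


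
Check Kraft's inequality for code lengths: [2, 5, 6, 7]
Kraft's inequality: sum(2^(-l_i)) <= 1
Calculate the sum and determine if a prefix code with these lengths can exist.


Sum = 2^(-2) + 2^(-5) + 2^(-6) + 2^(-7)
    = 0.25 + 0.03125 + 0.015625 + 0.0078125
    = 39/128 = 0.3046875
Since 0.3046875 <= 1, Kraft's inequality IS satisfied.
A prefix code with these lengths CAN exist.

Kraft sum = 0.3046875. Satisfied.


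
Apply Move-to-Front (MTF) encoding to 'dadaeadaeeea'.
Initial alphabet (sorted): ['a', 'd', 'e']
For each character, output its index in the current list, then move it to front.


MTF encoding:
'd': index 1 in ['a', 'd', 'e'] -> ['d', 'a', 'e']
'a': index 1 in ['d', 'a', 'e'] -> ['a', 'd', 'e']
'd': index 1 in ['a', 'd', 'e'] -> ['d', 'a', 'e']
'a': index 1 in ['d', 'a', 'e'] -> ['a', 'd', 'e']
'e': index 2 in ['a', 'd', 'e'] -> ['e', 'a', 'd']
'a': index 1 in ['e', 'a', 'd'] -> ['a', 'e', 'd']
'd': index 2 in ['a', 'e', 'd'] -> ['d', 'a', 'e']
'a': index 1 in ['d', 'a', 'e'] -> ['a', 'd', 'e']
'e': index 2 in ['a', 'd', 'e'] -> ['e', 'a', 'd']
'e': index 0 in ['e', 'a', 'd'] -> ['e', 'a', 'd']
'e': index 0 in ['e', 'a', 'd'] -> ['e', 'a', 'd']
'a': index 1 in ['e', 'a', 'd'] -> ['a', 'e', 'd']


Output: [1, 1, 1, 1, 2, 1, 2, 1, 2, 0, 0, 1]


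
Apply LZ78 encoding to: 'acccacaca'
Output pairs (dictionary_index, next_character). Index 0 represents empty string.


LZ78 encoding steps:
Dictionary: {0: ''}
Step 1: w='' (idx 0), next='a' -> output (0, 'a'), add 'a' as idx 1
Step 2: w='' (idx 0), next='c' -> output (0, 'c'), add 'c' as idx 2
Step 3: w='c' (idx 2), next='c' -> output (2, 'c'), add 'cc' as idx 3
Step 4: w='a' (idx 1), next='c' -> output (1, 'c'), add 'ac' as idx 4
Step 5: w='ac' (idx 4), next='a' -> output (4, 'a'), add 'aca' as idx 5


Encoded: [(0, 'a'), (0, 'c'), (2, 'c'), (1, 'c'), (4, 'a')]


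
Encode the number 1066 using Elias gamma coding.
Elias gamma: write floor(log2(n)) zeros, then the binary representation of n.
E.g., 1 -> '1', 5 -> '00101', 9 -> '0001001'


num_bits = floor(log2(1066)) + 1 = 11
leading_zeros = num_bits - 1 = 10
binary(1066) = 10000101010

Elias gamma(1066) = '0000000000' + '10000101010' = 000000000010000101010 (21 bits)


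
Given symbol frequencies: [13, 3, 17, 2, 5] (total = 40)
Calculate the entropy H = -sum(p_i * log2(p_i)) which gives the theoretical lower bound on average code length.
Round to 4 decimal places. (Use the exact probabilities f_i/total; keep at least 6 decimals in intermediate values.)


Per-symbol terms -p_i * log2(p_i) with p_i = f_i/40:
  p = 13/40 = 0.325000: log2(p) = -1.621488, -p*log2(p) = 0.526984
  p = 3/40 = 0.075000: log2(p) = -3.736966, -p*log2(p) = 0.280272
  p = 17/40 = 0.425000: log2(p) = -1.234465, -p*log2(p) = 0.524648
  p = 2/40 = 0.050000: log2(p) = -4.321928, -p*log2(p) = 0.216096
  p = 5/40 = 0.125000: log2(p) = -3.000000, -p*log2(p) = 0.375000
H = 0.526984 + 0.280272 + 0.524648 + 0.216096 + 0.375000 = 1.923000

H = 1.923 bits/symbol


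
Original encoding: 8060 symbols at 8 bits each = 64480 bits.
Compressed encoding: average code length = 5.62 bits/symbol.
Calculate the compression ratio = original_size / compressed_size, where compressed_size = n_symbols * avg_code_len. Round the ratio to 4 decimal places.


original_size = n_symbols * orig_bits = 8060 * 8 = 64480 bits
compressed_size = n_symbols * avg_code_len = 8060 * 5.62 = 45297.2 bits
ratio = original_size / compressed_size = 64480 / 45297.2 = 1.4235

Compression ratio = 1.4235


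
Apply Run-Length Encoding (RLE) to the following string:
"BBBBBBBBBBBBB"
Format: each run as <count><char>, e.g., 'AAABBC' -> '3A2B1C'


Scanning runs left to right:
  i=0: run of 'B' x 13 -> '13B'

RLE = 13B


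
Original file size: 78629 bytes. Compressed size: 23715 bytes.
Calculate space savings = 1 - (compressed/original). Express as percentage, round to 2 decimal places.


ratio = compressed/original = 23715/78629 = 0.301606
savings = 1 - ratio = 1 - 0.301606 = 0.698394
as a percentage: 0.698394 * 100 = 69.84%

Space savings = 1 - 23715/78629 = 69.84%


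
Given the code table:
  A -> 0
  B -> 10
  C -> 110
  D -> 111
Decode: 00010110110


Decoding:
0 -> A
0 -> A
0 -> A
10 -> B
110 -> C
110 -> C


Result: AAABCC


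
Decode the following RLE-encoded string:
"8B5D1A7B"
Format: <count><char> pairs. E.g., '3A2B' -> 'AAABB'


Expanding each <count><char> pair:
  8B -> 'BBBBBBBB'
  5D -> 'DDDDD'
  1A -> 'A'
  7B -> 'BBBBBBB'

Decoded = BBBBBBBBDDDDDABBBBBBB


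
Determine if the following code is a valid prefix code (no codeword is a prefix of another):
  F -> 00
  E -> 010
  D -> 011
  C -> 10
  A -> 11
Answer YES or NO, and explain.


Checking each pair (does one codeword prefix another?):
  F='00' vs E='010': no prefix
  F='00' vs D='011': no prefix
  F='00' vs C='10': no prefix
  F='00' vs A='11': no prefix
  E='010' vs F='00': no prefix
  E='010' vs D='011': no prefix
  E='010' vs C='10': no prefix
  E='010' vs A='11': no prefix
  D='011' vs F='00': no prefix
  D='011' vs E='010': no prefix
  D='011' vs C='10': no prefix
  D='011' vs A='11': no prefix
  C='10' vs F='00': no prefix
  C='10' vs E='010': no prefix
  C='10' vs D='011': no prefix
  C='10' vs A='11': no prefix
  A='11' vs F='00': no prefix
  A='11' vs E='010': no prefix
  A='11' vs D='011': no prefix
  A='11' vs C='10': no prefix
No violation found over all pairs.

YES -- this is a valid prefix code. No codeword is a prefix of any other codeword.


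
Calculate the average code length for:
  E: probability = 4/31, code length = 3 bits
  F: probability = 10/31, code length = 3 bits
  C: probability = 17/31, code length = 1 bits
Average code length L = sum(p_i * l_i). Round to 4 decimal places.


Weighted contributions p_i * l_i:
  E: (4/31) * 3 = 12/31
  F: (10/31) * 3 = 30/31
  C: (17/31) * 1 = 17/31
Sum = (12 + 30 + 17)/31 = 59/31

L = 59/31 = 1.9032 bits/symbol


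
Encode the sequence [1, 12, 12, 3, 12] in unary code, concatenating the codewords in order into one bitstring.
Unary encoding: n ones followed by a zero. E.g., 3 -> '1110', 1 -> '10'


Encode each number as n ones followed by a terminating 0:
  1 -> 10 (2 bits)
  12 -> 1111111111110 (13 bits)
  12 -> 1111111111110 (13 bits)
  3 -> 1110 (4 bits)
  12 -> 1111111111110 (13 bits)
Total length = 2 + 13 + 13 + 4 + 13 = 45 bits.

Unary([1, 12, 12, 3, 12]) = 101111111111110111111111111011101111111111110 (45 bits)


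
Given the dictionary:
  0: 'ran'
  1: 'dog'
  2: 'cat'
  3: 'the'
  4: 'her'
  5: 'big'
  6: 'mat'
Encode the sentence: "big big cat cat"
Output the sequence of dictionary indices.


Look up each word in the dictionary:
  'big' -> 5
  'big' -> 5
  'cat' -> 2
  'cat' -> 2

Encoded: [5, 5, 2, 2]


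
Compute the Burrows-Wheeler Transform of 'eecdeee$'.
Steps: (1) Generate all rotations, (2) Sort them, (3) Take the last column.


Rotations (sorted):
  0: $eecdeee -> last char: e
  1: cdeee$ee -> last char: e
  2: deee$eec -> last char: c
  3: e$eecdee -> last char: e
  4: ecdeee$e -> last char: e
  5: ee$eecde -> last char: e
  6: eecdeee$ -> last char: $
  7: eee$eecd -> last char: d


BWT = eeceee$d


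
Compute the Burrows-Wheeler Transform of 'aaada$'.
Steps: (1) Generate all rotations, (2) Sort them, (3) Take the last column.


Rotations (sorted):
  0: $aaada -> last char: a
  1: a$aaad -> last char: d
  2: aaada$ -> last char: $
  3: aada$a -> last char: a
  4: ada$aa -> last char: a
  5: da$aaa -> last char: a


BWT = ad$aaa


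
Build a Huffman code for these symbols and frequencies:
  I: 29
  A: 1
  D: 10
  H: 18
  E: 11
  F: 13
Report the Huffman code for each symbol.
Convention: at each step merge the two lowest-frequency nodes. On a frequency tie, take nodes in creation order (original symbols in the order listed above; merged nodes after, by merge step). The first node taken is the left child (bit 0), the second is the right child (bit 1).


Huffman tree construction:
Step 1: Merge A(1) + D(10) = 11
Step 2: Merge E(11) + (A+D)(11) = 22
Step 3: Merge F(13) + H(18) = 31
Step 4: Merge (E+(A+D))(22) + I(29) = 51
Step 5: Merge (F+H)(31) + ((E+(A+D))+I)(51) = 82
Read each symbol's code off the tree from the root (left child = 0, right child = 1).

Codes:
  I: 11 (length 2)
  A: 1010 (length 4)
  D: 1011 (length 4)
  H: 01 (length 2)
  E: 100 (length 3)
  F: 00 (length 2)
Average code length: 197/82 = 2.4024 bits/symbol


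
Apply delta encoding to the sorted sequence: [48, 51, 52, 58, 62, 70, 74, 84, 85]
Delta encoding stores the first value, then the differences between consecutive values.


First value: 48
Deltas:
  51 - 48 = 3
  52 - 51 = 1
  58 - 52 = 6
  62 - 58 = 4
  70 - 62 = 8
  74 - 70 = 4
  84 - 74 = 10
  85 - 84 = 1


Delta encoded: [48, 3, 1, 6, 4, 8, 4, 10, 1]


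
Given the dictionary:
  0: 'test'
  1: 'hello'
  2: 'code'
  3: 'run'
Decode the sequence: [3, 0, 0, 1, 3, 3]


Look up each index in the dictionary:
  3 -> 'run'
  0 -> 'test'
  0 -> 'test'
  1 -> 'hello'
  3 -> 'run'
  3 -> 'run'

Decoded: "run test test hello run run"


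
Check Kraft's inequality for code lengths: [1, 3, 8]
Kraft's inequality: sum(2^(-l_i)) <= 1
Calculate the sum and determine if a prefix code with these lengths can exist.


Sum = 2^(-1) + 2^(-3) + 2^(-8)
    = 0.5 + 0.125 + 0.00390625
    = 161/256 = 0.62890625
Since 0.62890625 <= 1, Kraft's inequality IS satisfied.
A prefix code with these lengths CAN exist.

Kraft sum = 0.62890625. Satisfied.


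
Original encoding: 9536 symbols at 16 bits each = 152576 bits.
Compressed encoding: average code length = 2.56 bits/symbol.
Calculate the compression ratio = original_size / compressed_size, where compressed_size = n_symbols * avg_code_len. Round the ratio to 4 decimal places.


original_size = n_symbols * orig_bits = 9536 * 16 = 152576 bits
compressed_size = n_symbols * avg_code_len = 9536 * 2.56 = 24412.16 bits
ratio = original_size / compressed_size = 152576 / 24412.16 = 6.25

Compression ratio = 6.25


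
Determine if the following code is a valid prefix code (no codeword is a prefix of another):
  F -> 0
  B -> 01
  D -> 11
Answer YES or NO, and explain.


Checking each pair (does one codeword prefix another?):
  F='0' vs B='01': prefix -- VIOLATION

NO -- this is NOT a valid prefix code. F (0) is a prefix of B (01).


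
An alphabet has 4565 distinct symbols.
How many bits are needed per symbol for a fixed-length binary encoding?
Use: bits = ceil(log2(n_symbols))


log2(4565) = 12.1564
Bracket: 2^12 = 4096 < 4565 <= 2^13 = 8192
So ceil(log2(4565)) = 13

bits = ceil(log2(4565)) = ceil(12.1564) = 13 bits


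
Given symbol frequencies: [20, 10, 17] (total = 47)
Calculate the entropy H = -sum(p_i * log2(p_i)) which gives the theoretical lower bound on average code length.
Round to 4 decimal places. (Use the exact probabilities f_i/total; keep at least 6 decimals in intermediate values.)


Per-symbol terms -p_i * log2(p_i) with p_i = f_i/47:
  p = 20/47 = 0.425532: log2(p) = -1.232661, -p*log2(p) = 0.524536
  p = 10/47 = 0.212766: log2(p) = -2.232661, -p*log2(p) = 0.475034
  p = 17/47 = 0.361702: log2(p) = -1.467126, -p*log2(p) = 0.530663
H = 0.524536 + 0.475034 + 0.530663 = 1.530233

H = 1.5302 bits/symbol


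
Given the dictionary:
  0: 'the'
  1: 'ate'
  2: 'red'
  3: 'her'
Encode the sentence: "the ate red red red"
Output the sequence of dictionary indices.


Look up each word in the dictionary:
  'the' -> 0
  'ate' -> 1
  'red' -> 2
  'red' -> 2
  'red' -> 2

Encoded: [0, 1, 2, 2, 2]


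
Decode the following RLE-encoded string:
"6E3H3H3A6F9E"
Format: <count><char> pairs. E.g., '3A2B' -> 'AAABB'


Expanding each <count><char> pair:
  6E -> 'EEEEEE'
  3H -> 'HHH'
  3H -> 'HHH'
  3A -> 'AAA'
  6F -> 'FFFFFF'
  9E -> 'EEEEEEEEE'

Decoded = EEEEEEHHHHHHAAAFFFFFFEEEEEEEEE


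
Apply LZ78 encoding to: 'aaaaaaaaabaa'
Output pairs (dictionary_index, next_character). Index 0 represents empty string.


LZ78 encoding steps:
Dictionary: {0: ''}
Step 1: w='' (idx 0), next='a' -> output (0, 'a'), add 'a' as idx 1
Step 2: w='a' (idx 1), next='a' -> output (1, 'a'), add 'aa' as idx 2
Step 3: w='aa' (idx 2), next='a' -> output (2, 'a'), add 'aaa' as idx 3
Step 4: w='aaa' (idx 3), next='b' -> output (3, 'b'), add 'aaab' as idx 4
Step 5: w='aa' (idx 2), end of input -> output (2, '')


Encoded: [(0, 'a'), (1, 'a'), (2, 'a'), (3, 'b'), (2, '')]


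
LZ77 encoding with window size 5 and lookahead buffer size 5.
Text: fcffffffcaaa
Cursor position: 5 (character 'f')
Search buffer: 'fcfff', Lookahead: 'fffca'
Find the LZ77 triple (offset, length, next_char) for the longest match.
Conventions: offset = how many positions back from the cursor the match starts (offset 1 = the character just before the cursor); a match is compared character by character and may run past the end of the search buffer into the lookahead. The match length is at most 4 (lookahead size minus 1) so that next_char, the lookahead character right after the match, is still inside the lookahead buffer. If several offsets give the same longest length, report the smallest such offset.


Try each offset into the search buffer:
  offset=1 (pos 4, char 'f'): match length 3
  offset=2 (pos 3, char 'f'): match length 3
  offset=3 (pos 2, char 'f'): match length 3
  offset=4 (pos 1, char 'c'): match length 0
  offset=5 (pos 0, char 'f'): match length 1
Longest match has length 3, found at offsets 1, 2, 3; take the smallest, offset 1.
next_char = character at position 5 + 3 = 8 -> 'c'

Best match: offset=1, length=3 (matching 'fff' starting at position 4)
LZ77 triple: (1, 3, 'c')


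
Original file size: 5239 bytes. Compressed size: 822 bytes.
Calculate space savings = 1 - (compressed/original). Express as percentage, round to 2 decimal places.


ratio = compressed/original = 822/5239 = 0.1569
savings = 1 - ratio = 1 - 0.1569 = 0.8431
as a percentage: 0.8431 * 100 = 84.31%

Space savings = 1 - 822/5239 = 84.31%


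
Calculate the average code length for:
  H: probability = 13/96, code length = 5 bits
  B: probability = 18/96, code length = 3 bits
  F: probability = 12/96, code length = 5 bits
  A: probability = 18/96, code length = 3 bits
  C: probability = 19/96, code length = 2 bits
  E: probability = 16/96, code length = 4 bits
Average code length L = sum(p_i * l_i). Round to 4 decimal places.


Weighted contributions p_i * l_i:
  H: (13/96) * 5 = 65/96
  B: (18/96) * 3 = 54/96
  F: (12/96) * 5 = 60/96
  A: (18/96) * 3 = 54/96
  C: (19/96) * 2 = 38/96
  E: (16/96) * 4 = 64/96
Sum = (65 + 54 + 60 + 54 + 38 + 64)/96 = 335/96

L = 335/96 = 3.4896 bits/symbol


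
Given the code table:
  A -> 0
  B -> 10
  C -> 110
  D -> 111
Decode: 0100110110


Decoding:
0 -> A
10 -> B
0 -> A
110 -> C
110 -> C


Result: ABACC


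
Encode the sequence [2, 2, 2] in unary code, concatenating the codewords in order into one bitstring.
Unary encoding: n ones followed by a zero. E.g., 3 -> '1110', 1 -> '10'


Encode each number as n ones followed by a terminating 0:
  2 -> 110 (3 bits)
  2 -> 110 (3 bits)
  2 -> 110 (3 bits)
Total length = 3 + 3 + 3 = 9 bits.

Unary([2, 2, 2]) = 110110110 (9 bits)


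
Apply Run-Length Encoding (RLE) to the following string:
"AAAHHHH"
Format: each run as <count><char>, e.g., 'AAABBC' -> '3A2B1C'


Scanning runs left to right:
  i=0: run of 'A' x 3 -> '3A'
  i=3: run of 'H' x 4 -> '4H'

RLE = 3A4H


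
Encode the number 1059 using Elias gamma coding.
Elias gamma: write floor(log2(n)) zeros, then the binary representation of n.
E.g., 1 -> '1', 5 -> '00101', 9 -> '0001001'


num_bits = floor(log2(1059)) + 1 = 11
leading_zeros = num_bits - 1 = 10
binary(1059) = 10000100011

Elias gamma(1059) = '0000000000' + '10000100011' = 000000000010000100011 (21 bits)


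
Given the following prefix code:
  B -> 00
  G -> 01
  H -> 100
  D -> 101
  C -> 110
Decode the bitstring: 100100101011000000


Decoding step by step:
Bits 100 -> H
Bits 100 -> H
Bits 101 -> D
Bits 01 -> G
Bits 100 -> H
Bits 00 -> B
Bits 00 -> B


Decoded message: HHDGHBB


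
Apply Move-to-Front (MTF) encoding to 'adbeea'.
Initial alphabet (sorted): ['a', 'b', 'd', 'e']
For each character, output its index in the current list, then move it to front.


MTF encoding:
'a': index 0 in ['a', 'b', 'd', 'e'] -> ['a', 'b', 'd', 'e']
'd': index 2 in ['a', 'b', 'd', 'e'] -> ['d', 'a', 'b', 'e']
'b': index 2 in ['d', 'a', 'b', 'e'] -> ['b', 'd', 'a', 'e']
'e': index 3 in ['b', 'd', 'a', 'e'] -> ['e', 'b', 'd', 'a']
'e': index 0 in ['e', 'b', 'd', 'a'] -> ['e', 'b', 'd', 'a']
'a': index 3 in ['e', 'b', 'd', 'a'] -> ['a', 'e', 'b', 'd']


Output: [0, 2, 2, 3, 0, 3]


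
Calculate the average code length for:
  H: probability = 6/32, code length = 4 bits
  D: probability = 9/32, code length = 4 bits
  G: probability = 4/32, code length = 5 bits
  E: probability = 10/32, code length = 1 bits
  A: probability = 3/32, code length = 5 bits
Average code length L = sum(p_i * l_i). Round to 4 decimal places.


Weighted contributions p_i * l_i:
  H: (6/32) * 4 = 24/32
  D: (9/32) * 4 = 36/32
  G: (4/32) * 5 = 20/32
  E: (10/32) * 1 = 10/32
  A: (3/32) * 5 = 15/32
Sum = (24 + 36 + 20 + 10 + 15)/32 = 105/32

L = 105/32 = 3.2813 bits/symbol


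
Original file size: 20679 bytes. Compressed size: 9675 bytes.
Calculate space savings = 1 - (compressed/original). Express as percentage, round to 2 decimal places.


ratio = compressed/original = 9675/20679 = 0.467866
savings = 1 - ratio = 1 - 0.467866 = 0.532134
as a percentage: 0.532134 * 100 = 53.21%

Space savings = 1 - 9675/20679 = 53.21%


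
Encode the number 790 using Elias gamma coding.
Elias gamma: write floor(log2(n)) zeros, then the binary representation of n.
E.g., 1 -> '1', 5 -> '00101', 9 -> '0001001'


num_bits = floor(log2(790)) + 1 = 10
leading_zeros = num_bits - 1 = 9
binary(790) = 1100010110

Elias gamma(790) = '000000000' + '1100010110' = 0000000001100010110 (19 bits)
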